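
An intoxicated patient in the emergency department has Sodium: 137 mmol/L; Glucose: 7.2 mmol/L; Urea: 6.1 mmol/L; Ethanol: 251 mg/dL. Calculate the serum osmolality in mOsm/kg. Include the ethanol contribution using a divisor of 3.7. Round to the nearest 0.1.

Calculated osmolality = 2·Na + glucose + urea + ethanol/3.7
= 2·137 + 7.2 + 6.1 + 251/3.7
= 274 + 7.20 + 6.10 + 67.84
= 355.14 mOsm/kg

355.1 mOsm/kg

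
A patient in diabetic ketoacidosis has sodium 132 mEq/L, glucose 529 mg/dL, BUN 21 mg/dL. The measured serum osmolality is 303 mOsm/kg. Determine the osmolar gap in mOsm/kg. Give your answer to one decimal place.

2.1 mOsm/kg

Calculated osmolality = 2·Na + glucose/18 + BUN/2.8
= 2·132 + 529/18 + 21/2.8
= 264 + 29.39 + 7.50
= 300.89 mOsm/kg ≈ 300.9 mOsm/kg
Osmolar gap = measured − calculated = 303 − 300.9 = 2.1 mOsm/kg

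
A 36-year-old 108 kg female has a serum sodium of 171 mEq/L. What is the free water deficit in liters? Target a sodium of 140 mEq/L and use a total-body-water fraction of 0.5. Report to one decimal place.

12.0 L

TBW = 0.5 · 108 = 54 L
Free water deficit = TBW · (Na/140 − 1)
= 54 · (171/140 − 1)
= 54 · 0.2214
= 11.96 L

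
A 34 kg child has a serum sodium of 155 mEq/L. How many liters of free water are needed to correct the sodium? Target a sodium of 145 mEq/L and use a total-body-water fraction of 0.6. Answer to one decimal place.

1.4 L

TBW = 0.6 · 34 = 20.4 L
Free water deficit = TBW · (Na/145 − 1)
= 20.4 · (155/145 − 1)
= 20.4 · 0.069
= 1.41 L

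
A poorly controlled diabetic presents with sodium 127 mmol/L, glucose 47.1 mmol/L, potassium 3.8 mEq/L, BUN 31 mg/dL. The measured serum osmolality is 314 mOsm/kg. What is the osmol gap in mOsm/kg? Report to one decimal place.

Calculated osmolality = 2·Na + glucose + BUN/2.8
= 2·127 + 47.1 + 31/2.8
= 254 + 47.10 + 11.07
= 312.17 mOsm/kg ≈ 312.2 mOsm/kg
Osmolar gap = measured − calculated = 314 − 312.2 = 1.8 mOsm/kg

1.8 mOsm/kg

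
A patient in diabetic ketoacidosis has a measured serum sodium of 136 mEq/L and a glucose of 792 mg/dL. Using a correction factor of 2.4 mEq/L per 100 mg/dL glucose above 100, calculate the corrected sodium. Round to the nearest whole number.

Corrected Na = measured Na + 2.4 · (glucose − 100)/100
= 136 + 2.4 · (792 − 100)/100
= 136 + 16.6
= 152.6 mEq/L

153 mEq/L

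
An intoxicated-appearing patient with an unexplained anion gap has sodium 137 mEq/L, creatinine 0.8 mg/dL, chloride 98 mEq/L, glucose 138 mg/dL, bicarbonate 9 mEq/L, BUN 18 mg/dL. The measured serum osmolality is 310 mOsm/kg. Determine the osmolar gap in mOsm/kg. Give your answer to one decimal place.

21.9 mOsm/kg

Calculated osmolality = 2·Na + glucose/18 + BUN/2.8
= 2·137 + 138/18 + 18/2.8
= 274 + 7.67 + 6.43
= 288.1 mOsm/kg ≈ 288.1 mOsm/kg
Osmolar gap = measured − calculated = 310 − 288.1 = 21.9 mOsm/kg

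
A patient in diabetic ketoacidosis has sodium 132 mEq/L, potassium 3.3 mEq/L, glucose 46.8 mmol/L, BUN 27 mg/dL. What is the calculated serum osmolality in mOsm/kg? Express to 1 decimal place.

320.4 mOsm/kg

Calculated osmolality = 2·Na + glucose + BUN/2.8
= 2·132 + 46.8 + 27/2.8
= 264 + 46.80 + 9.64
= 320.44 mOsm/kg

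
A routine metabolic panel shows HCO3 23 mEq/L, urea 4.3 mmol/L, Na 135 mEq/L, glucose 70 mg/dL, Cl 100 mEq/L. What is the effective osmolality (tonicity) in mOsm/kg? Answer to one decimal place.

273.9 mOsm/kg

Effective osmolality excludes urea (freely permeant across cell membranes):
2·Na + glucose/18
= 2·135 + 70/18
= 270 + 3.89
= 273.89 mOsm/kg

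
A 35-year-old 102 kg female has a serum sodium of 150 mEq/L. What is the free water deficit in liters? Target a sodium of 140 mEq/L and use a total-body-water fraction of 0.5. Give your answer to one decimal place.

TBW = 0.5 · 102 = 51 L
Free water deficit = TBW · (Na/140 − 1)
= 51 · (150/140 − 1)
= 51 · 0.0714
= 3.64 L

3.6 L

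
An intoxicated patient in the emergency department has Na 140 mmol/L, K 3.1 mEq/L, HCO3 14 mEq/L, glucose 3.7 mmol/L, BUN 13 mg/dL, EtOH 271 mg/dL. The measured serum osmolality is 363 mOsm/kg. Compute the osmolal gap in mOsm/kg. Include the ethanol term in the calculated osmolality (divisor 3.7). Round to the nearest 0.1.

1.4 mOsm/kg

Calculated osmolality = 2·Na + glucose + BUN/2.8 + ethanol/3.7
= 2·140 + 3.7 + 13/2.8 + 271/3.7
= 280 + 3.70 + 4.64 + 73.24
= 361.58 mOsm/kg ≈ 361.6 mOsm/kg
Osmolar gap = measured − calculated = 363 − 361.6 = 1.4 mOsm/kg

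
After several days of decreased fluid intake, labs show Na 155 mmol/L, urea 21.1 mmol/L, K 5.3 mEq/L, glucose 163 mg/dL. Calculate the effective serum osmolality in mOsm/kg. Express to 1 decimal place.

Effective osmolality excludes urea (freely permeant across cell membranes):
2·Na + glucose/18
= 2·155 + 163/18
= 310 + 9.06
= 319.06 mOsm/kg

319.1 mOsm/kg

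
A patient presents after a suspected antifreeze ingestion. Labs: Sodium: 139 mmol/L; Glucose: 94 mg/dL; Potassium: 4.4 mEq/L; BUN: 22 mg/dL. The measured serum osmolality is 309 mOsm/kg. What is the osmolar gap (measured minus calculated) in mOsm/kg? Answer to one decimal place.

17.9 mOsm/kg

Calculated osmolality = 2·Na + glucose/18 + BUN/2.8
= 2·139 + 94/18 + 22/2.8
= 278 + 5.22 + 7.86
= 291.08 mOsm/kg ≈ 291.1 mOsm/kg
Osmolar gap = measured − calculated = 309 − 291.1 = 17.9 mOsm/kg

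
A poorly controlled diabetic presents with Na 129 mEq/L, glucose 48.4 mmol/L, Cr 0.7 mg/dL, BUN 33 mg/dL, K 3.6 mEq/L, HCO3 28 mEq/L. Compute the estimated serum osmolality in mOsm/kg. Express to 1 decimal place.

Calculated osmolality = 2·Na + glucose + BUN/2.8
= 2·129 + 48.4 + 33/2.8
= 258 + 48.40 + 11.79
= 318.19 mOsm/kg

318.2 mOsm/kg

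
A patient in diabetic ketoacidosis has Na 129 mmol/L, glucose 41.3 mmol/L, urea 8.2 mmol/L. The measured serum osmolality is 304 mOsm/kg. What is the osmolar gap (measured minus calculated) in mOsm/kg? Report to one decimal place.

Calculated osmolality = 2·Na + glucose + urea
= 2·129 + 41.3 + 8.2
= 258 + 41.30 + 8.20
= 307.5 mOsm/kg ≈ 307.5 mOsm/kg
Osmolar gap = measured − calculated = 304 − 307.5 = -3.5 mOsm/kg

-3.5 mOsm/kg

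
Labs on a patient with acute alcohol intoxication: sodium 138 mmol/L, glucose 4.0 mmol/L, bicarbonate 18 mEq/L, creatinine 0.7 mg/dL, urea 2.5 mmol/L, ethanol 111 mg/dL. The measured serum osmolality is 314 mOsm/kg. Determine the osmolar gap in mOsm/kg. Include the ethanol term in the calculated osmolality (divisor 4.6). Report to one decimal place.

Calculated osmolality = 2·Na + glucose + urea + ethanol/4.6
= 2·138 + 4 + 2.5 + 111/4.6
= 276 + 4 + 2.50 + 24.13
= 306.63 mOsm/kg ≈ 306.6 mOsm/kg
Osmolar gap = measured − calculated = 314 − 306.6 = 7.4 mOsm/kg

7.4 mOsm/kg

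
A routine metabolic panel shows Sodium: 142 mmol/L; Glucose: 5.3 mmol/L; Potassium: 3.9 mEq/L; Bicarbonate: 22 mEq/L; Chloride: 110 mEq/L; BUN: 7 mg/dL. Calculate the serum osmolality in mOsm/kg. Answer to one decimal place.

Calculated osmolality = 2·Na + glucose + BUN/2.8
= 2·142 + 5.3 + 7/2.8
= 284 + 5.30 + 2.50
= 291.8 mOsm/kg

291.8 mOsm/kg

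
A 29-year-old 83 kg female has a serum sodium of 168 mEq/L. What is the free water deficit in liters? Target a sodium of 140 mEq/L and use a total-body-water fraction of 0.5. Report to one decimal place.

8.3 L

TBW = 0.5 · 83 = 41.5 L
Free water deficit = TBW · (Na/140 − 1)
= 41.5 · (168/140 − 1)
= 41.5 · 0.2
= 8.3 L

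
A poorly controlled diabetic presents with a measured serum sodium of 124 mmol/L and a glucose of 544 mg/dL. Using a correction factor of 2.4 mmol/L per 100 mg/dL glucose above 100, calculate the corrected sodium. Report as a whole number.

Corrected Na = measured Na + 2.4 · (glucose − 100)/100
= 124 + 2.4 · (544 − 100)/100
= 124 + 10.7
= 134.7 mmol/L

135 mmol/L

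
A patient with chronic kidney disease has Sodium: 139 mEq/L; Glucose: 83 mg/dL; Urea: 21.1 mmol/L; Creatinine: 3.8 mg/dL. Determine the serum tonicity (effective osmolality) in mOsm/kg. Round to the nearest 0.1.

Effective osmolality excludes urea (freely permeant across cell membranes):
2·Na + glucose/18
= 2·139 + 83/18
= 278 + 4.61
= 282.61 mOsm/kg

282.6 mOsm/kg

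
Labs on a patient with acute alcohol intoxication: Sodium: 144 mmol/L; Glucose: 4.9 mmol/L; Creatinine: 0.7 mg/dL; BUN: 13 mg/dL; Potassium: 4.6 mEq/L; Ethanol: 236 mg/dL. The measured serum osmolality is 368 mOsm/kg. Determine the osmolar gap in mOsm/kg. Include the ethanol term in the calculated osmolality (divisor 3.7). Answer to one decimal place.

6.7 mOsm/kg

Calculated osmolality = 2·Na + glucose + BUN/2.8 + ethanol/3.7
= 2·144 + 4.9 + 13/2.8 + 236/3.7
= 288 + 4.90 + 4.64 + 63.78
= 361.32 mOsm/kg ≈ 361.3 mOsm/kg
Osmolar gap = measured − calculated = 368 − 361.3 = 6.7 mOsm/kg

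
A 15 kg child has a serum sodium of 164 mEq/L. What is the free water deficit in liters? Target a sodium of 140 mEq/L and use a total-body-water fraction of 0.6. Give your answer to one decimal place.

TBW = 0.6 · 15 = 9 L
Free water deficit = TBW · (Na/140 − 1)
= 9 · (164/140 − 1)
= 9 · 0.1714
= 1.54 L

1.5 L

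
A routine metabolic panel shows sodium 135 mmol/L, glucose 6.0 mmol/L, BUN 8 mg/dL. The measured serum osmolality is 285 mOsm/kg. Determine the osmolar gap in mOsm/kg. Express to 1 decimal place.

6.1 mOsm/kg

Calculated osmolality = 2·Na + glucose + BUN/2.8
= 2·135 + 6 + 8/2.8
= 270 + 6 + 2.86
= 278.86 mOsm/kg ≈ 278.9 mOsm/kg
Osmolar gap = measured − calculated = 285 − 278.9 = 6.1 mOsm/kg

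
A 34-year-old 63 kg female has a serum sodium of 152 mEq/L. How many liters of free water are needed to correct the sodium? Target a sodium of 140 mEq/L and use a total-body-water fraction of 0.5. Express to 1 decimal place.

TBW = 0.5 · 63 = 31.5 L
Free water deficit = TBW · (Na/140 − 1)
= 31.5 · (152/140 − 1)
= 31.5 · 0.0857
= 2.7 L

2.7 L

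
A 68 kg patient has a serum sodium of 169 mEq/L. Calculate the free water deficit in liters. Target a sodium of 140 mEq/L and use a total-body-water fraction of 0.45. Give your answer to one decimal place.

6.3 L

TBW = 0.45 · 68 = 30.6 L
Free water deficit = TBW · (Na/140 − 1)
= 30.6 · (169/140 − 1)
= 30.6 · 0.2071
= 6.34 L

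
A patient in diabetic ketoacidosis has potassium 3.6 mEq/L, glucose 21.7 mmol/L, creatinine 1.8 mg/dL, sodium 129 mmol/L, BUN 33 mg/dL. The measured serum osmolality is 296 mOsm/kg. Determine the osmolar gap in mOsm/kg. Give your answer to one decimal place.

4.5 mOsm/kg

Calculated osmolality = 2·Na + glucose + BUN/2.8
= 2·129 + 21.7 + 33/2.8
= 258 + 21.70 + 11.79
= 291.49 mOsm/kg ≈ 291.5 mOsm/kg
Osmolar gap = measured − calculated = 296 − 291.5 = 4.5 mOsm/kg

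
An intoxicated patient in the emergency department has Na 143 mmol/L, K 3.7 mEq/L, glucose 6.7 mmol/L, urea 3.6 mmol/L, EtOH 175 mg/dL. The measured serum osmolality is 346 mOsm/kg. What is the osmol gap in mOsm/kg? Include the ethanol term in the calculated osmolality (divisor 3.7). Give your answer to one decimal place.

Calculated osmolality = 2·Na + glucose + urea + ethanol/3.7
= 2·143 + 6.7 + 3.6 + 175/3.7
= 286 + 6.70 + 3.60 + 47.30
= 343.6 mOsm/kg ≈ 343.6 mOsm/kg
Osmolar gap = measured − calculated = 346 − 343.6 = 2.4 mOsm/kg

2.4 mOsm/kg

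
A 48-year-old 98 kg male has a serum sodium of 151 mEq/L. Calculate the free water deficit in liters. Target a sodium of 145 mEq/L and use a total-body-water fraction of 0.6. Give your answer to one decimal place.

TBW = 0.6 · 98 = 58.8 L
Free water deficit = TBW · (Na/145 − 1)
= 58.8 · (151/145 − 1)
= 58.8 · 0.0414
= 2.43 L

2.4 L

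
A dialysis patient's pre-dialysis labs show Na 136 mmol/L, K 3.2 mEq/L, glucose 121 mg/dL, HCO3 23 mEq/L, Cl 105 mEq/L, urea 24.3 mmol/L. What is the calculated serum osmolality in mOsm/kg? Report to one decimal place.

Calculated osmolality = 2·Na + glucose/18 + urea
= 2·136 + 121/18 + 24.3
= 272 + 6.72 + 24.30
= 303.02 mOsm/kg

303.0 mOsm/kg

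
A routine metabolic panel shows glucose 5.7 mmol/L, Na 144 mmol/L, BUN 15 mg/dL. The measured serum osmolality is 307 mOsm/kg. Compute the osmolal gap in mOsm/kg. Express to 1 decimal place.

Calculated osmolality = 2·Na + glucose + BUN/2.8
= 2·144 + 5.7 + 15/2.8
= 288 + 5.70 + 5.36
= 299.06 mOsm/kg ≈ 299.1 mOsm/kg
Osmolar gap = measured − calculated = 307 − 299.1 = 7.9 mOsm/kg

7.9 mOsm/kg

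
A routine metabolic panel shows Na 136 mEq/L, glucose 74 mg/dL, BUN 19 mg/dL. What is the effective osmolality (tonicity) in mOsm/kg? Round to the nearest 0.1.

Effective osmolality excludes urea (freely permeant across cell membranes):
2·Na + glucose/18
= 2·136 + 74/18
= 272 + 4.11
= 276.11 mOsm/kg

276.1 mOsm/kg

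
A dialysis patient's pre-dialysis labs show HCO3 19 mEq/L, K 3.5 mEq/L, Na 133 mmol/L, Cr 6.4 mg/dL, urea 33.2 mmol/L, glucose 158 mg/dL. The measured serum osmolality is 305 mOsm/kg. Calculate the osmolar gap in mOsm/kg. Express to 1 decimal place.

-3.0 mOsm/kg

Calculated osmolality = 2·Na + glucose/18 + urea
= 2·133 + 158/18 + 33.2
= 266 + 8.78 + 33.20
= 307.98 mOsm/kg ≈ 308.0 mOsm/kg
Osmolar gap = measured − calculated = 305 − 308.0 = -3.0 mOsm/kg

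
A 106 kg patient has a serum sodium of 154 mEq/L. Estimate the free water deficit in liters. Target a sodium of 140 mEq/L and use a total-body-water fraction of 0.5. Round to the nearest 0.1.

5.3 L

TBW = 0.5 · 106 = 53 L
Free water deficit = TBW · (Na/140 − 1)
= 53 · (154/140 − 1)
= 53 · 0.1
= 5.3 L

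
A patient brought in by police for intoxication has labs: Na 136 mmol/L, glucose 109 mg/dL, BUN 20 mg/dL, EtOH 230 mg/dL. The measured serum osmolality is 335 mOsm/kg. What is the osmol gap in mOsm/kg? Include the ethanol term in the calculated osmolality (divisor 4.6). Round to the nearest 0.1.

Calculated osmolality = 2·Na + glucose/18 + BUN/2.8 + ethanol/4.6
= 2·136 + 109/18 + 20/2.8 + 230/4.6
= 272 + 6.06 + 7.14 + 50
= 335.2 mOsm/kg ≈ 335.2 mOsm/kg
Osmolar gap = measured − calculated = 335 − 335.2 = -0.2 mOsm/kg

-0.2 mOsm/kg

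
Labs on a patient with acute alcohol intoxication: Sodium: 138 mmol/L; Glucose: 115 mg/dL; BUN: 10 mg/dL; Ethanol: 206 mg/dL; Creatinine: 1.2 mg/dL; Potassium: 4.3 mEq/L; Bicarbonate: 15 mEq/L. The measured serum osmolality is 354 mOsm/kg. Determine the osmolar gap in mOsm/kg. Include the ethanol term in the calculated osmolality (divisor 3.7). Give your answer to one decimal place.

Calculated osmolality = 2·Na + glucose/18 + BUN/2.8 + ethanol/3.7
= 2·138 + 115/18 + 10/2.8 + 206/3.7
= 276 + 6.39 + 3.57 + 55.68
= 341.64 mOsm/kg ≈ 341.6 mOsm/kg
Osmolar gap = measured − calculated = 354 − 341.6 = 12.4 mOsm/kg

12.4 mOsm/kg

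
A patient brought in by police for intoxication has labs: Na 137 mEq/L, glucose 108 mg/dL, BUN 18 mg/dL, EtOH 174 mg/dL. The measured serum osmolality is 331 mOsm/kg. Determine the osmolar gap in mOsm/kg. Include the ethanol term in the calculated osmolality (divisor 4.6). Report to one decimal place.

6.7 mOsm/kg

Calculated osmolality = 2·Na + glucose/18 + BUN/2.8 + ethanol/4.6
= 2·137 + 108/18 + 18/2.8 + 174/4.6
= 274 + 6 + 6.43 + 37.83
= 324.26 mOsm/kg ≈ 324.3 mOsm/kg
Osmolar gap = measured − calculated = 331 − 324.3 = 6.7 mOsm/kg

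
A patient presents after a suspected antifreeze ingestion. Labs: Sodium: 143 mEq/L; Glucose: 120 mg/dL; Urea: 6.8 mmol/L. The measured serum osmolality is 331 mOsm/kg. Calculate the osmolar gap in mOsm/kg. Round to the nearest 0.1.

31.5 mOsm/kg

Calculated osmolality = 2·Na + glucose/18 + urea
= 2·143 + 120/18 + 6.8
= 286 + 6.67 + 6.80
= 299.47 mOsm/kg ≈ 299.5 mOsm/kg
Osmolar gap = measured − calculated = 331 − 299.5 = 31.5 mOsm/kg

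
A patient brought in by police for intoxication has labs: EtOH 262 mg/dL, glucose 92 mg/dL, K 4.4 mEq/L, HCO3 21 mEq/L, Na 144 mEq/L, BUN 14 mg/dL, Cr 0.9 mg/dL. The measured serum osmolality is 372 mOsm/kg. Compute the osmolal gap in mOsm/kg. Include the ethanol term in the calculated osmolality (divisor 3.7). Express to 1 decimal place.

3.1 mOsm/kg

Calculated osmolality = 2·Na + glucose/18 + BUN/2.8 + ethanol/3.7
= 2·144 + 92/18 + 14/2.8 + 262/3.7
= 288 + 5.11 + 5 + 70.81
= 368.92 mOsm/kg ≈ 368.9 mOsm/kg
Osmolar gap = measured − calculated = 372 − 368.9 = 3.1 mOsm/kg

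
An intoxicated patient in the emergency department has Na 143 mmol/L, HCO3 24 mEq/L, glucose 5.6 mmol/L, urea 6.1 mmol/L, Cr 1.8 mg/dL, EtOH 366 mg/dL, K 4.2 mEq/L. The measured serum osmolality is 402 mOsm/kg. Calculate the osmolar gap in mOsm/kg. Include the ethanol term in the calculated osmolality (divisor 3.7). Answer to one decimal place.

Calculated osmolality = 2·Na + glucose + urea + ethanol/3.7
= 2·143 + 5.6 + 6.1 + 366/3.7
= 286 + 5.60 + 6.10 + 98.92
= 396.62 mOsm/kg ≈ 396.6 mOsm/kg
Osmolar gap = measured − calculated = 402 − 396.6 = 5.4 mOsm/kg

5.4 mOsm/kg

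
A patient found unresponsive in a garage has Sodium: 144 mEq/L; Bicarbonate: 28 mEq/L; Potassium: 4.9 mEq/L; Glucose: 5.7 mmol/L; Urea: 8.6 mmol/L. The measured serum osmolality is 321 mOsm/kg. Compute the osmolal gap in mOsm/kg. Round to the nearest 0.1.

Calculated osmolality = 2·Na + glucose + urea
= 2·144 + 5.7 + 8.6
= 288 + 5.70 + 8.60
= 302.3 mOsm/kg ≈ 302.3 mOsm/kg
Osmolar gap = measured − calculated = 321 − 302.3 = 18.7 mOsm/kg

18.7 mOsm/kg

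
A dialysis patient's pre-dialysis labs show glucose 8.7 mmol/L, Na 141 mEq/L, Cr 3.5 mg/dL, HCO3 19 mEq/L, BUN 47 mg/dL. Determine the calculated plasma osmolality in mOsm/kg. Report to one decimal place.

Calculated osmolality = 2·Na + glucose + BUN/2.8
= 2·141 + 8.7 + 47/2.8
= 282 + 8.70 + 16.79
= 307.49 mOsm/kg

307.5 mOsm/kg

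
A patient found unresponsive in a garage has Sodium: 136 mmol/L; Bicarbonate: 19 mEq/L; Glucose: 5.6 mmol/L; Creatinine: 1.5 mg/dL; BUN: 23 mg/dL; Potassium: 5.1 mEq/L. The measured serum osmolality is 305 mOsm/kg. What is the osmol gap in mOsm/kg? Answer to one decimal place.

Calculated osmolality = 2·Na + glucose + BUN/2.8
= 2·136 + 5.6 + 23/2.8
= 272 + 5.60 + 8.21
= 285.81 mOsm/kg ≈ 285.8 mOsm/kg
Osmolar gap = measured − calculated = 305 − 285.8 = 19.2 mOsm/kg

19.2 mOsm/kg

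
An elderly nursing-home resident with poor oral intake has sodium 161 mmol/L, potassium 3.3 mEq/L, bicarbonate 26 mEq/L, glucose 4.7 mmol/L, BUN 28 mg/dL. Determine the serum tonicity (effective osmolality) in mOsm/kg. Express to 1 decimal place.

326.7 mOsm/kg

Effective osmolality excludes urea (freely permeant across cell membranes):
2·Na + glucose
= 2·161 + 4.7
= 322 + 4.7
= 326.7 mOsm/kg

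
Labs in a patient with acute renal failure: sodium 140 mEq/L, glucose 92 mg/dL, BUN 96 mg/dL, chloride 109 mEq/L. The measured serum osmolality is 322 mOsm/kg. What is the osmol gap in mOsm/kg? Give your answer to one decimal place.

2.6 mOsm/kg

Calculated osmolality = 2·Na + glucose/18 + BUN/2.8
= 2·140 + 92/18 + 96/2.8
= 280 + 5.11 + 34.29
= 319.4 mOsm/kg ≈ 319.4 mOsm/kg
Osmolar gap = measured − calculated = 322 − 319.4 = 2.6 mOsm/kg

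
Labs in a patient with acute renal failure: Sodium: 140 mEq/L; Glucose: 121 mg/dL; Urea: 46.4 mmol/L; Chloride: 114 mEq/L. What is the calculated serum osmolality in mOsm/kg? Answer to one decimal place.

333.1 mOsm/kg

Calculated osmolality = 2·Na + glucose/18 + urea
= 2·140 + 121/18 + 46.4
= 280 + 6.72 + 46.40
= 333.12 mOsm/kg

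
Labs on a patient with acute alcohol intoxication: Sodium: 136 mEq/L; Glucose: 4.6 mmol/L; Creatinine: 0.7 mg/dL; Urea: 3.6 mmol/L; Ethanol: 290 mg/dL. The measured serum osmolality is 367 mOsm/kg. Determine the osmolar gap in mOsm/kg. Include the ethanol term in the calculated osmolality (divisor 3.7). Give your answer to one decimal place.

Calculated osmolality = 2·Na + glucose + urea + ethanol/3.7
= 2·136 + 4.6 + 3.6 + 290/3.7
= 272 + 4.60 + 3.60 + 78.38
= 358.58 mOsm/kg ≈ 358.6 mOsm/kg
Osmolar gap = measured − calculated = 367 − 358.6 = 8.4 mOsm/kg

8.4 mOsm/kg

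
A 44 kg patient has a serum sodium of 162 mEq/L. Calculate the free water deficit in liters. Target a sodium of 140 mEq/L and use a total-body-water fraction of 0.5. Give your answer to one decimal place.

TBW = 0.5 · 44 = 22 L
Free water deficit = TBW · (Na/140 − 1)
= 22 · (162/140 − 1)
= 22 · 0.1571
= 3.46 L

3.5 L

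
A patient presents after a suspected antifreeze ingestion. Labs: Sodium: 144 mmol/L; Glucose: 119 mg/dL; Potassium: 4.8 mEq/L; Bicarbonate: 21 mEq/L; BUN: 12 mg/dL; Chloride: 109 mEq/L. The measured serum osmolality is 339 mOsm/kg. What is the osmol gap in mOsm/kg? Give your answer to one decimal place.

40.1 mOsm/kg

Calculated osmolality = 2·Na + glucose/18 + BUN/2.8
= 2·144 + 119/18 + 12/2.8
= 288 + 6.61 + 4.29
= 298.9 mOsm/kg ≈ 298.9 mOsm/kg
Osmolar gap = measured − calculated = 339 − 298.9 = 40.1 mOsm/kg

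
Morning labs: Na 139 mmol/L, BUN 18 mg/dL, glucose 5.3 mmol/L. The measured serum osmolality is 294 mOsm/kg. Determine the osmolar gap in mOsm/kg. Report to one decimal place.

4.3 mOsm/kg

Calculated osmolality = 2·Na + glucose + BUN/2.8
= 2·139 + 5.3 + 18/2.8
= 278 + 5.30 + 6.43
= 289.73 mOsm/kg ≈ 289.7 mOsm/kg
Osmolar gap = measured − calculated = 294 − 289.7 = 4.3 mOsm/kg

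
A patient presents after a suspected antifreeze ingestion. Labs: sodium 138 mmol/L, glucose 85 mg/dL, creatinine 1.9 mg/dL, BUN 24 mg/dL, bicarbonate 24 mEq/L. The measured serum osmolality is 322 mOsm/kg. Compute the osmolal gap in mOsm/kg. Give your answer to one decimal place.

32.7 mOsm/kg

Calculated osmolality = 2·Na + glucose/18 + BUN/2.8
= 2·138 + 85/18 + 24/2.8
= 276 + 4.72 + 8.57
= 289.29 mOsm/kg ≈ 289.3 mOsm/kg
Osmolar gap = measured − calculated = 322 − 289.3 = 32.7 mOsm/kg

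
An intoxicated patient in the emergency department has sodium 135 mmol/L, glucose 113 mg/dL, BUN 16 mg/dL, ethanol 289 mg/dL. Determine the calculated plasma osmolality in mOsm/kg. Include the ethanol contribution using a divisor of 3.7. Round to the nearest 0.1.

Calculated osmolality = 2·Na + glucose/18 + BUN/2.8 + ethanol/3.7
= 2·135 + 113/18 + 16/2.8 + 289/3.7
= 270 + 6.28 + 5.71 + 78.11
= 360.1 mOsm/kg

360.1 mOsm/kg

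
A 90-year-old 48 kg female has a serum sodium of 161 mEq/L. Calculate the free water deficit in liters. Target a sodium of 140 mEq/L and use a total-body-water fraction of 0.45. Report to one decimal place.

TBW = 0.45 · 48 = 21.6 L
Free water deficit = TBW · (Na/140 − 1)
= 21.6 · (161/140 − 1)
= 21.6 · 0.15
= 3.24 L

3.2 L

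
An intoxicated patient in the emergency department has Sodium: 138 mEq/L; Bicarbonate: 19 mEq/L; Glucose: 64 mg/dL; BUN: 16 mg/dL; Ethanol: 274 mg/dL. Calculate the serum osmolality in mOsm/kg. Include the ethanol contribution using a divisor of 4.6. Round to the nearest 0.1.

344.8 mOsm/kg

Calculated osmolality = 2·Na + glucose/18 + BUN/2.8 + ethanol/4.6
= 2·138 + 64/18 + 16/2.8 + 274/4.6
= 276 + 3.56 + 5.71 + 59.57
= 344.84 mOsm/kg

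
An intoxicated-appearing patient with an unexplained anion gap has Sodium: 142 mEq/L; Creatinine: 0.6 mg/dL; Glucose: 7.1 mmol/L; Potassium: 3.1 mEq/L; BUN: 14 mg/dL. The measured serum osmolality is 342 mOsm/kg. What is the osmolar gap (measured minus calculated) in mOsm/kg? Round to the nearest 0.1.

45.9 mOsm/kg

Calculated osmolality = 2·Na + glucose + BUN/2.8
= 2·142 + 7.1 + 14/2.8
= 284 + 7.10 + 5
= 296.1 mOsm/kg ≈ 296.1 mOsm/kg
Osmolar gap = measured − calculated = 342 − 296.1 = 45.9 mOsm/kg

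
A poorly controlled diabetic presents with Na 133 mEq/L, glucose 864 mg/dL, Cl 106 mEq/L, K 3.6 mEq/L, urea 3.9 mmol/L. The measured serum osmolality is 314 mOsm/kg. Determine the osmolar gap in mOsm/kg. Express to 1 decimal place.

-3.9 mOsm/kg

Calculated osmolality = 2·Na + glucose/18 + urea
= 2·133 + 864/18 + 3.9
= 266 + 48 + 3.90
= 317.9 mOsm/kg ≈ 317.9 mOsm/kg
Osmolar gap = measured − calculated = 314 − 317.9 = -3.9 mOsm/kg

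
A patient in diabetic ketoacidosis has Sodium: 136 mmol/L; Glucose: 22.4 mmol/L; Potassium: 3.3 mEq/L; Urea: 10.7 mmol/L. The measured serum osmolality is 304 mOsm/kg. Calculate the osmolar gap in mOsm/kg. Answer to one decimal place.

-1.1 mOsm/kg

Calculated osmolality = 2·Na + glucose + urea
= 2·136 + 22.4 + 10.7
= 272 + 22.40 + 10.70
= 305.1 mOsm/kg ≈ 305.1 mOsm/kg
Osmolar gap = measured − calculated = 304 − 305.1 = -1.1 mOsm/kg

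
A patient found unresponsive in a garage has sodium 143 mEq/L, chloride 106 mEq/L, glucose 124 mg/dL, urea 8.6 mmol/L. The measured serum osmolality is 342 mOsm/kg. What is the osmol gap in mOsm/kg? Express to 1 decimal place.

40.5 mOsm/kg

Calculated osmolality = 2·Na + glucose/18 + urea
= 2·143 + 124/18 + 8.6
= 286 + 6.89 + 8.60
= 301.49 mOsm/kg ≈ 301.5 mOsm/kg
Osmolar gap = measured − calculated = 342 − 301.5 = 40.5 mOsm/kg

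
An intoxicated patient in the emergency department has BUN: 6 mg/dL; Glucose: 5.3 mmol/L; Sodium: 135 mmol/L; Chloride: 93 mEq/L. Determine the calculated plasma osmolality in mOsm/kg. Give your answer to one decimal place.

277.4 mOsm/kg

Calculated osmolality = 2·Na + glucose + BUN/2.8
= 2·135 + 5.3 + 6/2.8
= 270 + 5.30 + 2.14
= 277.44 mOsm/kg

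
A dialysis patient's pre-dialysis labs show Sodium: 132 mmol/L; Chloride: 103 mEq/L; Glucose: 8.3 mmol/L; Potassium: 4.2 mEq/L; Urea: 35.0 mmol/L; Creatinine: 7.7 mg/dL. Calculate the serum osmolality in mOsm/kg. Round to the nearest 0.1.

Calculated osmolality = 2·Na + glucose + urea
= 2·132 + 8.3 + 35
= 264 + 8.30 + 35
= 307.3 mOsm/kg

307.3 mOsm/kg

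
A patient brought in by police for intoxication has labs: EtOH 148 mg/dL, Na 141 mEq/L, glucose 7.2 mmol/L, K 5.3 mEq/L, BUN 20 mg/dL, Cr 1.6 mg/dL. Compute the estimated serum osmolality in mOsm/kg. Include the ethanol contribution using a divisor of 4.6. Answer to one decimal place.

328.5 mOsm/kg

Calculated osmolality = 2·Na + glucose + BUN/2.8 + ethanol/4.6
= 2·141 + 7.2 + 20/2.8 + 148/4.6
= 282 + 7.20 + 7.14 + 32.17
= 328.51 mOsm/kg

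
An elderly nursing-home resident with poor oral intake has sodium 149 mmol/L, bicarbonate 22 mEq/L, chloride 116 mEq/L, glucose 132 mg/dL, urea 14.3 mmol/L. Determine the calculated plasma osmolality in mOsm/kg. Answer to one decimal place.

Calculated osmolality = 2·Na + glucose/18 + urea
= 2·149 + 132/18 + 14.3
= 298 + 7.33 + 14.30
= 319.63 mOsm/kg

319.6 mOsm/kg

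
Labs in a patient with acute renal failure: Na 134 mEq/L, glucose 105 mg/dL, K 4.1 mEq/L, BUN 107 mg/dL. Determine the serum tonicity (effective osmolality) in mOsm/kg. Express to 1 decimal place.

273.8 mOsm/kg

Effective osmolality excludes urea (freely permeant across cell membranes):
2·Na + glucose/18
= 2·134 + 105/18
= 268 + 5.83
= 273.83 mOsm/kg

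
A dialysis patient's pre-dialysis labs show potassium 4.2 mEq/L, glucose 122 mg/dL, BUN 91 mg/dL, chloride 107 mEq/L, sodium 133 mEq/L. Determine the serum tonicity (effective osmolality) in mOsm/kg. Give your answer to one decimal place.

272.8 mOsm/kg

Effective osmolality excludes urea (freely permeant across cell membranes):
2·Na + glucose/18
= 2·133 + 122/18
= 266 + 6.78
= 272.78 mOsm/kg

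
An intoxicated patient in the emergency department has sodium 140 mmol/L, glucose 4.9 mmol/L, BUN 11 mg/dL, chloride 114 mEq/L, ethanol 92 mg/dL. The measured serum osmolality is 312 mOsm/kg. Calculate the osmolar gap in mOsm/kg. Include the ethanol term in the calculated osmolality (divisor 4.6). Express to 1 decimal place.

Calculated osmolality = 2·Na + glucose + BUN/2.8 + ethanol/4.6
= 2·140 + 4.9 + 11/2.8 + 92/4.6
= 280 + 4.90 + 3.93 + 20
= 308.83 mOsm/kg ≈ 308.8 mOsm/kg
Osmolar gap = measured − calculated = 312 − 308.8 = 3.2 mOsm/kg

3.2 mOsm/kg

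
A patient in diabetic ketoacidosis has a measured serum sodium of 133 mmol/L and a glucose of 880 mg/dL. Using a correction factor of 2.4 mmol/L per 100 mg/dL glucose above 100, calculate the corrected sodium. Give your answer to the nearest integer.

Corrected Na = measured Na + 2.4 · (glucose − 100)/100
= 133 + 2.4 · (880 − 100)/100
= 133 + 18.7
= 151.7 mmol/L

152 mmol/L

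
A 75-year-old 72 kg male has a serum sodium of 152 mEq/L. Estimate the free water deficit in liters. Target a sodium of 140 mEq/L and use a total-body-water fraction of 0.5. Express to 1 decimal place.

3.1 L

TBW = 0.5 · 72 = 36 L
Free water deficit = TBW · (Na/140 − 1)
= 36 · (152/140 − 1)
= 36 · 0.0857
= 3.09 L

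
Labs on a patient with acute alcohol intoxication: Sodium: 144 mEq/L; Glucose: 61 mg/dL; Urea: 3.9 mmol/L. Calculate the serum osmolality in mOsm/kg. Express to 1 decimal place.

Calculated osmolality = 2·Na + glucose/18 + urea
= 2·144 + 61/18 + 3.9
= 288 + 3.39 + 3.90
= 295.29 mOsm/kg

295.3 mOsm/kg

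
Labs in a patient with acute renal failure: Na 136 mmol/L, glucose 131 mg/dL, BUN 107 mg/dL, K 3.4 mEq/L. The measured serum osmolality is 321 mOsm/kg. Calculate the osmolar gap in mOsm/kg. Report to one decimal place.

Calculated osmolality = 2·Na + glucose/18 + BUN/2.8
= 2·136 + 131/18 + 107/2.8
= 272 + 7.28 + 38.21
= 317.49 mOsm/kg ≈ 317.5 mOsm/kg
Osmolar gap = measured − calculated = 321 − 317.5 = 3.5 mOsm/kg

3.5 mOsm/kg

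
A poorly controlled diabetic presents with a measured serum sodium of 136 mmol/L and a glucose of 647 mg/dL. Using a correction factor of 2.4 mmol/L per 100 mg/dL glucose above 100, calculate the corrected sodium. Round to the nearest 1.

Corrected Na = measured Na + 2.4 · (glucose − 100)/100
= 136 + 2.4 · (647 − 100)/100
= 136 + 13.1
= 149.1 mmol/L

149 mmol/L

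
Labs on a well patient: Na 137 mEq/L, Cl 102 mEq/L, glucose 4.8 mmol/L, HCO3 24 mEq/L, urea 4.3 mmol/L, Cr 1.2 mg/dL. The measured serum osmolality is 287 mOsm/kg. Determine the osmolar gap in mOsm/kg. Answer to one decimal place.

Calculated osmolality = 2·Na + glucose + urea
= 2·137 + 4.8 + 4.3
= 274 + 4.80 + 4.30
= 283.1 mOsm/kg ≈ 283.1 mOsm/kg
Osmolar gap = measured − calculated = 287 − 283.1 = 3.9 mOsm/kg

3.9 mOsm/kg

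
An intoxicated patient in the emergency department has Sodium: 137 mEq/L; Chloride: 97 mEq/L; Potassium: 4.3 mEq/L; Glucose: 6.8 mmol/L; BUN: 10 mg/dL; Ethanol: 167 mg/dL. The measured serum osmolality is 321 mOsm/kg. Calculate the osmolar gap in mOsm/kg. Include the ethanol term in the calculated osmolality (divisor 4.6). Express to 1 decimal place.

Calculated osmolality = 2·Na + glucose + BUN/2.8 + ethanol/4.6
= 2·137 + 6.8 + 10/2.8 + 167/4.6
= 274 + 6.80 + 3.57 + 36.30
= 320.67 mOsm/kg ≈ 320.7 mOsm/kg
Osmolar gap = measured − calculated = 321 − 320.7 = 0.3 mOsm/kg

0.3 mOsm/kg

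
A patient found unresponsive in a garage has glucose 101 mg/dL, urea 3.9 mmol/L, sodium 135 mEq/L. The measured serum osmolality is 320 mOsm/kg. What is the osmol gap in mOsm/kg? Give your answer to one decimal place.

Calculated osmolality = 2·Na + glucose/18 + urea
= 2·135 + 101/18 + 3.9
= 270 + 5.61 + 3.90
= 279.51 mOsm/kg ≈ 279.5 mOsm/kg
Osmolar gap = measured − calculated = 320 − 279.5 = 40.5 mOsm/kg

40.5 mOsm/kg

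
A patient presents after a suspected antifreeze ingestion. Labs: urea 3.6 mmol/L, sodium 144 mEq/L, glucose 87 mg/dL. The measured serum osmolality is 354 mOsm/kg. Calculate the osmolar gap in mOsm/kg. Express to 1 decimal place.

Calculated osmolality = 2·Na + glucose/18 + urea
= 2·144 + 87/18 + 3.6
= 288 + 4.83 + 3.60
= 296.43 mOsm/kg ≈ 296.4 mOsm/kg
Osmolar gap = measured − calculated = 354 − 296.4 = 57.6 mOsm/kg

57.6 mOsm/kg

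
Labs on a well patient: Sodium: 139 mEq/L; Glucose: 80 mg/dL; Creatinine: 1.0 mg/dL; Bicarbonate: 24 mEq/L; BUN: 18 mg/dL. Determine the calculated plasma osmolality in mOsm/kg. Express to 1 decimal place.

Calculated osmolality = 2·Na + glucose/18 + BUN/2.8
= 2·139 + 80/18 + 18/2.8
= 278 + 4.44 + 6.43
= 288.87 mOsm/kg

288.9 mOsm/kg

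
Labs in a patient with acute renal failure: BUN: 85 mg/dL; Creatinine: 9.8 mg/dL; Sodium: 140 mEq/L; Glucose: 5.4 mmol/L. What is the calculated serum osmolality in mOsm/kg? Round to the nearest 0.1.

Calculated osmolality = 2·Na + glucose + BUN/2.8
= 2·140 + 5.4 + 85/2.8
= 280 + 5.40 + 30.36
= 315.76 mOsm/kg

315.8 mOsm/kg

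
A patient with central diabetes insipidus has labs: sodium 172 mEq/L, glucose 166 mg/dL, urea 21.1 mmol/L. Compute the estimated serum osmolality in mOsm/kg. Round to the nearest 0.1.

374.3 mOsm/kg

Calculated osmolality = 2·Na + glucose/18 + urea
= 2·172 + 166/18 + 21.1
= 344 + 9.22 + 21.10
= 374.32 mOsm/kg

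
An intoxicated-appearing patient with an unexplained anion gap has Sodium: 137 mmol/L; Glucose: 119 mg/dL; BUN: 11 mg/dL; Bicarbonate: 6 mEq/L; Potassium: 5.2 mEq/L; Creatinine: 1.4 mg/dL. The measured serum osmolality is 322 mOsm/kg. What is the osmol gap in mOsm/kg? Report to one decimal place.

37.5 mOsm/kg

Calculated osmolality = 2·Na + glucose/18 + BUN/2.8
= 2·137 + 119/18 + 11/2.8
= 274 + 6.61 + 3.93
= 284.54 mOsm/kg ≈ 284.5 mOsm/kg
Osmolar gap = measured − calculated = 322 − 284.5 = 37.5 mOsm/kg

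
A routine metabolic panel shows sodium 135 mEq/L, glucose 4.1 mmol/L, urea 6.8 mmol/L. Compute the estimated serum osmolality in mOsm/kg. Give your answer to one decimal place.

Calculated osmolality = 2·Na + glucose + urea
= 2·135 + 4.1 + 6.8
= 270 + 4.10 + 6.80
= 280.9 mOsm/kg

280.9 mOsm/kg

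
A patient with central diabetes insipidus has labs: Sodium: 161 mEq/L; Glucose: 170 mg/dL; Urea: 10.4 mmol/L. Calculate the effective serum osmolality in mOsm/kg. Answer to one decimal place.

Effective osmolality excludes urea (freely permeant across cell membranes):
2·Na + glucose/18
= 2·161 + 170/18
= 322 + 9.44
= 331.44 mOsm/kg

331.4 mOsm/kg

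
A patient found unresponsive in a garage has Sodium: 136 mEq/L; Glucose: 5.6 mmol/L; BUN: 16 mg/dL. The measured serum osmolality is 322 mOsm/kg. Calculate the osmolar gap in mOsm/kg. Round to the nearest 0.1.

Calculated osmolality = 2·Na + glucose + BUN/2.8
= 2·136 + 5.6 + 16/2.8
= 272 + 5.60 + 5.71
= 283.31 mOsm/kg ≈ 283.3 mOsm/kg
Osmolar gap = measured − calculated = 322 − 283.3 = 38.7 mOsm/kg

38.7 mOsm/kg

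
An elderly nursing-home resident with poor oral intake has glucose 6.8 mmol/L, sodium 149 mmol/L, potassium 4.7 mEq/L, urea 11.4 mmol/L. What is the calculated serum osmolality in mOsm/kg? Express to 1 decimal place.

Calculated osmolality = 2·Na + glucose + urea
= 2·149 + 6.8 + 11.4
= 298 + 6.80 + 11.40
= 316.2 mOsm/kg

316.2 mOsm/kg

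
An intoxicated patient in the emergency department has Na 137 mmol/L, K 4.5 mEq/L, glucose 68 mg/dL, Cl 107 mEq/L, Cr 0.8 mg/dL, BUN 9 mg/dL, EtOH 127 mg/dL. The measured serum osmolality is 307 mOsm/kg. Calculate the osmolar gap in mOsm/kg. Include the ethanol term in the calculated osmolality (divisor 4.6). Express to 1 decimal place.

Calculated osmolality = 2·Na + glucose/18 + BUN/2.8 + ethanol/4.6
= 2·137 + 68/18 + 9/2.8 + 127/4.6
= 274 + 3.78 + 3.21 + 27.61
= 308.6 mOsm/kg ≈ 308.6 mOsm/kg
Osmolar gap = measured − calculated = 307 − 308.6 = -1.6 mOsm/kg

-1.6 mOsm/kg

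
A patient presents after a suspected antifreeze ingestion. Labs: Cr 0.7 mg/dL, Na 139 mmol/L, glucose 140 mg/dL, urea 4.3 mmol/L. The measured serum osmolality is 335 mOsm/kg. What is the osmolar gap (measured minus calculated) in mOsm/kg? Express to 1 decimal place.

Calculated osmolality = 2·Na + glucose/18 + urea
= 2·139 + 140/18 + 4.3
= 278 + 7.78 + 4.30
= 290.08 mOsm/kg ≈ 290.1 mOsm/kg
Osmolar gap = measured − calculated = 335 − 290.1 = 44.9 mOsm/kg

44.9 mOsm/kg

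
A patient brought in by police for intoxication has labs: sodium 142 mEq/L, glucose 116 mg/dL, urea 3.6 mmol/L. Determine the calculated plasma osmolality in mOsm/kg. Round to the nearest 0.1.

Calculated osmolality = 2·Na + glucose/18 + urea
= 2·142 + 116/18 + 3.6
= 284 + 6.44 + 3.60
= 294.04 mOsm/kg

294.0 mOsm/kg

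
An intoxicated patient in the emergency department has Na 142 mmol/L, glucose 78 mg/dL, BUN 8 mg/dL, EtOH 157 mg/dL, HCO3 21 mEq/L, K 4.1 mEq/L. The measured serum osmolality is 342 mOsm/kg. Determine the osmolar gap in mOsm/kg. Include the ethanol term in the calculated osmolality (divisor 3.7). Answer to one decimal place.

Calculated osmolality = 2·Na + glucose/18 + BUN/2.8 + ethanol/3.7
= 2·142 + 78/18 + 8/2.8 + 157/3.7
= 284 + 4.33 + 2.86 + 42.43
= 333.62 mOsm/kg ≈ 333.6 mOsm/kg
Osmolar gap = measured − calculated = 342 − 333.6 = 8.4 mOsm/kg

8.4 mOsm/kg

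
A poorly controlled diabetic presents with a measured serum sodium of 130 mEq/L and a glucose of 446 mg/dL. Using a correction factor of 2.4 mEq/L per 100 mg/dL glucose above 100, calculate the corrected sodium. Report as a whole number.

Corrected Na = measured Na + 2.4 · (glucose − 100)/100
= 130 + 2.4 · (446 − 100)/100
= 130 + 8.3
= 138.3 mEq/L

138 mEq/L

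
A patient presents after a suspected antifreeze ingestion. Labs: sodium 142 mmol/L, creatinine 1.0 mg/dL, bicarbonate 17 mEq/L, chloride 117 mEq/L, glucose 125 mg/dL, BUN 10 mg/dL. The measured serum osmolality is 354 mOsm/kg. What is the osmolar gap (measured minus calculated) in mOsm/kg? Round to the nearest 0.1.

Calculated osmolality = 2·Na + glucose/18 + BUN/2.8
= 2·142 + 125/18 + 10/2.8
= 284 + 6.94 + 3.57
= 294.51 mOsm/kg ≈ 294.5 mOsm/kg
Osmolar gap = measured − calculated = 354 − 294.5 = 59.5 mOsm/kg

59.5 mOsm/kg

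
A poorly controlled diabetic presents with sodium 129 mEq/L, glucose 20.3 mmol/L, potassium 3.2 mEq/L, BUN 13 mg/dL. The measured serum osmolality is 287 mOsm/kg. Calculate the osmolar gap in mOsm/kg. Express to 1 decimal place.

4.1 mOsm/kg

Calculated osmolality = 2·Na + glucose + BUN/2.8
= 2·129 + 20.3 + 13/2.8
= 258 + 20.30 + 4.64
= 282.94 mOsm/kg ≈ 282.9 mOsm/kg
Osmolar gap = measured − calculated = 287 − 282.9 = 4.1 mOsm/kg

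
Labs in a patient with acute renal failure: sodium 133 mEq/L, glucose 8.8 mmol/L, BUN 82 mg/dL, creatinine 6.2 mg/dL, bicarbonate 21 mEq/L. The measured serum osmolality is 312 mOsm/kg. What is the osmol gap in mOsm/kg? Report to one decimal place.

Calculated osmolality = 2·Na + glucose + BUN/2.8
= 2·133 + 8.8 + 82/2.8
= 266 + 8.80 + 29.29
= 304.09 mOsm/kg ≈ 304.1 mOsm/kg
Osmolar gap = measured − calculated = 312 − 304.1 = 7.9 mOsm/kg

7.9 mOsm/kg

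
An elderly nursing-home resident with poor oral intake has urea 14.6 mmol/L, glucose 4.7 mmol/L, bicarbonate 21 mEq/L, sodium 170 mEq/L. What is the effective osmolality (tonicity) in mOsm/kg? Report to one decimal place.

344.7 mOsm/kg

Effective osmolality excludes urea (freely permeant across cell membranes):
2·Na + glucose
= 2·170 + 4.7
= 340 + 4.7
= 344.7 mOsm/kg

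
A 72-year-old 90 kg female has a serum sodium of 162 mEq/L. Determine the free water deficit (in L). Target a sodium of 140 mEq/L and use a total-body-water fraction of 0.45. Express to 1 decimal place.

6.4 L

TBW = 0.45 · 90 = 40.5 L
Free water deficit = TBW · (Na/140 − 1)
= 40.5 · (162/140 − 1)
= 40.5 · 0.1571
= 6.36 L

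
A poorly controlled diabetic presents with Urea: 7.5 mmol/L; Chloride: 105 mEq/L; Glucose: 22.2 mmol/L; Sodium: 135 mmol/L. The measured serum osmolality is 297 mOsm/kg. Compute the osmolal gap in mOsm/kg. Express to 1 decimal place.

-2.7 mOsm/kg

Calculated osmolality = 2·Na + glucose + urea
= 2·135 + 22.2 + 7.5
= 270 + 22.20 + 7.50
= 299.7 mOsm/kg ≈ 299.7 mOsm/kg
Osmolar gap = measured − calculated = 297 − 299.7 = -2.7 mOsm/kg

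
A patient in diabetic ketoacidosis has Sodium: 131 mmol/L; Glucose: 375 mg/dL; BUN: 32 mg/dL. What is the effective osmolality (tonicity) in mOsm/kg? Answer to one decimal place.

Effective osmolality excludes urea (freely permeant across cell membranes):
2·Na + glucose/18
= 2·131 + 375/18
= 262 + 20.83
= 282.83 mOsm/kg

282.8 mOsm/kg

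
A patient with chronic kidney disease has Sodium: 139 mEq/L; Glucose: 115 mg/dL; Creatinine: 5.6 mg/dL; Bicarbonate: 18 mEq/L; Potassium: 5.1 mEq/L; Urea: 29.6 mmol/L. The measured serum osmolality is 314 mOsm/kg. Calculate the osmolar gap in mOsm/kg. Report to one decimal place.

Calculated osmolality = 2·Na + glucose/18 + urea
= 2·139 + 115/18 + 29.6
= 278 + 6.39 + 29.60
= 313.99 mOsm/kg ≈ 314.0 mOsm/kg
Osmolar gap = measured − calculated = 314 − 314.0 = 0.0 mOsm/kg

0.0 mOsm/kg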